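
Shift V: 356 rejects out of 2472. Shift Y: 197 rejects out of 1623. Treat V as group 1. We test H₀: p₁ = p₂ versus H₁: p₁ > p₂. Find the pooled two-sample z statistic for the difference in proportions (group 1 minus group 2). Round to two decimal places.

p̂₁ = 356/2472 = 0.1440, p̂₂ = 197/1623 = 0.1214.
Pooled p̂ = (356+197)/(2472+1623) = 553/4095 = 0.1350.
SE = √(p̂(1−p̂)(1/n₁+1/n₂)) = √(0.1350·0.8650·0.00102067) = √(0.000119221) = 0.0109.
z = (0.1440 − 0.1214)/0.0109 = 0.0226/0.0109 = 2.07.

z = 2.07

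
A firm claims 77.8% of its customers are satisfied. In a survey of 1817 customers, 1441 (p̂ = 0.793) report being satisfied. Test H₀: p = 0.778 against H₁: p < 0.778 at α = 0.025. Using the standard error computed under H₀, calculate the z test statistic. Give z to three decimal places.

z = 1.545

p̂ = 1441/1817 = 0.793065.
Under H₀, SE = √(0.778·0.222/1817) = √(9.50556e-05) = 0.009750.
z = (0.793065 − 0.778)/0.009750 = 0.015065/0.009750 = 1.545.
p-value = P(Z < 1.545) ≈ 0.9389. With α = 0.025, fail to reject H₀.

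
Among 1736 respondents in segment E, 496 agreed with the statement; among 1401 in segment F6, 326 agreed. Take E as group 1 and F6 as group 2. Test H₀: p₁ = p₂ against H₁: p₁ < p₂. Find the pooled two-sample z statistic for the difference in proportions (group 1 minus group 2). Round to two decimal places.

p̂₁ = 496/1736 = 0.28571, p̂₂ = 326/1401 = 0.23269.
Pooled p̂ = (496+326)/(1736+1401) = 822/3137 = 0.26203.
SE = √(p̂(1−p̂)(1/n₁+1/n₂)) = √(0.26203·0.73797·0.00128981) = √(0.000249414) = 0.01579.
z = (0.28571 − 0.23269)/0.01579 = 0.05302/0.01579 = 3.36.
p-value = P(Z < 3.357) ≈ 0.9996.

z = 3.36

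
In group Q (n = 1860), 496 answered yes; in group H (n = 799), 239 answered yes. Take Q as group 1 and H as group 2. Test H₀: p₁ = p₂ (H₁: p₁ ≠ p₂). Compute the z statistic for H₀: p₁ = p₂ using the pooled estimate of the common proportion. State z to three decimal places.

p̂₁ = 496/1860 ≈ 0.266667, p̂₂ = 239/799 ≈ 0.299124.
Pooled p̂ = (496+239)/(1860+799) = 735/2659 = 0.276420.
SE = √(0.200012 × 0.0017892) = 0.018917.
z = (0.266667 − 0.299124)/0.018917 = -0.032457/0.018917 = -1.716.
Two-sided p-value ≈ 2·Φ(−1.716) = 0.0862.

z = -1.716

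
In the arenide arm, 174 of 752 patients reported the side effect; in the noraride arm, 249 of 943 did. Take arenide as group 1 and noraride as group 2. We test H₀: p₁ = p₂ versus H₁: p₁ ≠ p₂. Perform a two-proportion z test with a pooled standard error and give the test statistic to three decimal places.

p̂₁ = 174/752 ≈ 0.23138, p̂₂ = 249/943 ≈ 0.26405.
Pooled p̂ = (174+249)/(752+943) = 423/1695 = 0.24956.
SE = √(p̂(1−p̂)(1/n₁+1/n₂)) = √(0.24956·0.75044·0.00239023) = √(0.000447639) = 0.02116.
z = (0.23138 − 0.26405)/0.02116 = -0.03267/0.02116 = -1.544.

z = -1.544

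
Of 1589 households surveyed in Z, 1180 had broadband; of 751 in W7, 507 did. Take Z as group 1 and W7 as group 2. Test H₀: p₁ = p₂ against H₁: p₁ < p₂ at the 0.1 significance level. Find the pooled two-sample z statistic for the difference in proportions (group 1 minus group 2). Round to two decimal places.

z = 3.40

p̂₁ = 1180/1589 = 0.74261, p̂₂ = 507/751 = 0.67510.
Pooled p̂ = (1180+507)/(1589+751) = 1687/2340 = 0.72094.
SE = √(p̂(1−p̂)(1/n₁+1/n₂)) = √(0.72094·0.27906·0.00196088) = √(0.000394501) = 0.01986.
z = (0.74261 − 0.67510)/0.01986 = 0.06751/0.01986 = 3.40.
p-value = P(Z < 3.399) ≈ 0.9997, so at α = 0.1 we fail to reject H₀.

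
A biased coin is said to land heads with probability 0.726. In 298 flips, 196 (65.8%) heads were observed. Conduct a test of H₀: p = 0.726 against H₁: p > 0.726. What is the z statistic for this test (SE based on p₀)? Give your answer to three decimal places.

z = -2.643

p̂ = 196/298 = 0.657718.
SE = √(p₀(1−p₀)/n) = √(0.19892/298) = 0.025837.
z = (0.657718 − 0.726)/0.025837 = -0.068282/0.025837 = -2.643.
p-value = P(Z > -2.643) ≈ 0.9959.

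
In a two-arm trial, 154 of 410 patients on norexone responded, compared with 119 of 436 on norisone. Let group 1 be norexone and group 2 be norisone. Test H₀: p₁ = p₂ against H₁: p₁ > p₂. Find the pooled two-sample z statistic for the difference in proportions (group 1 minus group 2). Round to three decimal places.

z = 3.192

p̂₁ = 154/410 = 0.37561, p̂₂ = 119/436 = 0.27294.
Pooled p̂ = (154+119)/(410+436) = 273/846 = 0.32270.
SE = √(p̂(1−p̂)(1/n₁+1/n₂)) = √(0.32270·0.67730·0.0047326) = √(0.00103437) = 0.03216.
z = (0.37561 − 0.27294)/0.03216 = 0.10267/0.03216 = 3.192.
p-value = P(Z > 3.192) ≈ 0.0007.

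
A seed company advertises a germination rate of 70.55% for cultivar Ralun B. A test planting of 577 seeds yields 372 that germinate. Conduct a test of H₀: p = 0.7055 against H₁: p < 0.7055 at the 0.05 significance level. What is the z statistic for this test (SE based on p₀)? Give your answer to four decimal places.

p̂ = 372/577 = 0.644714.
Under H₀, SE = √(0.7055·0.2945/577) = √(0.000360086) = 0.018976.
z = (0.644714 − 0.7055)/0.018976 = -0.060786/0.018976 = -3.2033.
p-value = P(Z < -3.203) ≈ 0.0007, so at α = 0.05 we reject H₀.

z = -3.2033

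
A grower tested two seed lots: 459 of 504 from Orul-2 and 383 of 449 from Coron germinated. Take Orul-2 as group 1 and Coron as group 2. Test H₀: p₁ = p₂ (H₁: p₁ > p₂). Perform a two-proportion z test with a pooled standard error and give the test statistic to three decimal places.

p̂₁ = 459/504 ≈ 0.910714, p̂₂ = 383/449 ≈ 0.853007.
Pooled p̂ = (459+383)/(504+449) = 842/953 = 0.883526.
SE = √(p̂(1−p̂)(1/n₁+1/n₂)) = √(0.883526·0.116474·0.0042113) = √(0.000433376) = 0.020818.
z = (0.910714 − 0.853007)/0.020818 = 0.057707/0.020818 = 2.772.
p-value = P(Z > 2.772) ≈ 0.0028.

z = 2.772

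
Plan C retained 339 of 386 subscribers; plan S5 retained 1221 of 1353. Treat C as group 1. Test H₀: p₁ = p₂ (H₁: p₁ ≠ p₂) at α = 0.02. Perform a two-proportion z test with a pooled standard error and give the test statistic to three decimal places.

p̂₁ = 339/386 = 0.87824, p̂₂ = 1221/1353 = 0.90244.
Pooled p̂ = (339+1221)/(386+1353) = 1560/1739 = 0.89707.
SE = √(p̂(1−p̂)(1/n₁+1/n₂)) = √(0.89707·0.10293·0.00332977) = √(0.000307463) = 0.01753.
z = (0.87824 − 0.90244)/0.01753 = -0.02420/0.01753 = -1.380.
Two-sided p-value ≈ 2·Φ(−1.380) = 0.1675; since p > α = 0.02, fail to reject H₀.

z = -1.380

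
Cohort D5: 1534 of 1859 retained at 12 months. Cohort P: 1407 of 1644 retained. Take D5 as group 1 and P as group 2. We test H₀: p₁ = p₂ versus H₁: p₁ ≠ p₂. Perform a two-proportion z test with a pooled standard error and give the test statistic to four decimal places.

z = -2.4679

p̂₁ = 1534/1859 ≈ 0.825175, p̂₂ = 1407/1644 ≈ 0.855839.
Pooled p̂ = (1534+1407)/(1859+1644) = 2941/3503 = 0.839566.
SE = √(0.134695 × 0.0011462) = 0.012425.
z = (0.825175 − 0.855839)/0.012425 = -0.030664/0.012425 = -2.4679.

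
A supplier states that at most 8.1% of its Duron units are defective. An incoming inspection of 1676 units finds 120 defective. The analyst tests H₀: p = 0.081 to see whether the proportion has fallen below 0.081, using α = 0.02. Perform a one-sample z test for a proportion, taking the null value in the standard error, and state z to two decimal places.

p̂ = 120/1676 ≈ 0.07160.
Standard error under H₀: √(0.081×0.919/1676) = 0.00666.
z = (0.07160 − 0.081)/0.00666 = -0.00940/0.00666 = -1.41.
p-value = P(Z < -1.411) ≈ 0.0792; since p > α = 0.02, fail to reject H₀.

z = -1.41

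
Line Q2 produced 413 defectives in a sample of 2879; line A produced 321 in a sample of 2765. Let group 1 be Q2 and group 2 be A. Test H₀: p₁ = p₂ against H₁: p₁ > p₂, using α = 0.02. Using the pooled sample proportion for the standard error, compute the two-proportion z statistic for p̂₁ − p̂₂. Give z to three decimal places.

p̂₁ = 413/2879 = 0.143453, p̂₂ = 321/2765 = 0.116094.
Pooled p̂ = (413+321)/(2879+2765) = 734/5644 = 0.130050.
SE = √(0.113137 × 0.000709006) = 0.008956.
z = (0.143453 − 0.116094)/0.008956 = 0.027359/0.008956 = 3.055.
p-value = P(Z > 3.055) ≈ 0.0011, so at α = 0.02 we reject H₀.

z = 3.055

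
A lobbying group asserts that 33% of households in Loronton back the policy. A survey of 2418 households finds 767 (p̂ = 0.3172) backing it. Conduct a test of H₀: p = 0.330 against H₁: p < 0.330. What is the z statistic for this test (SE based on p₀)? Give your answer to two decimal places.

p̂ = 767/2418 ≈ 0.31720.
Under H₀, SE = √(0.33·0.67/2418) = √(9.14392e-05) = 0.00956.
z = (0.31720 − 0.33)/0.00956 = -0.01280/0.00956 = -1.34.

z = -1.34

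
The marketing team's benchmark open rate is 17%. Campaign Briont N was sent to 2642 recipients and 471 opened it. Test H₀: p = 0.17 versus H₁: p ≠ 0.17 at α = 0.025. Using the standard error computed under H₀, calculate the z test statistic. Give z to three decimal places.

z = 1.132

p̂ = 471/2642 ≈ 0.178274.
Standard error under H₀: √(0.17×0.83/2642) = 0.007308.
z = (0.178274 − 0.17)/0.007308 = 0.008274/0.007308 = 1.132.
p-value = 2·P(Z > 1.132) ≈ 0.2576; since p > α = 0.025, fail to reject H₀.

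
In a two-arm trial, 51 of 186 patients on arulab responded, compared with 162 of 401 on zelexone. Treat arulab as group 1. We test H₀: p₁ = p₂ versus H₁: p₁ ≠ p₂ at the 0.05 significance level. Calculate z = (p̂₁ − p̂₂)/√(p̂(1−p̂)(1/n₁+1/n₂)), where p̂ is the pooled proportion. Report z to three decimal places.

p̂₁ = 51/186 ≈ 0.27419, p̂₂ = 162/401 ≈ 0.40399.
Pooled p̂ = (51+162)/(186+401) = 213/587 = 0.36286.
SE = √(0.231193 × 0.00787011) = 0.04266.
z = (0.27419 − 0.40399)/0.04266 = -0.12980/0.04266 = -3.043.
p-value = 2·P(Z > 3.043) ≈ 0.0023; since p < α = 0.05, reject H₀.

z = -3.043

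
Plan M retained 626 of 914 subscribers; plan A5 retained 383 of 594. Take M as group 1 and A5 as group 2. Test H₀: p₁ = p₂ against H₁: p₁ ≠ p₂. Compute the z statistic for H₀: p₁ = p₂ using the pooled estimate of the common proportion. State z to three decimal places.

p̂₁ = 626/914 = 0.68490, p̂₂ = 383/594 = 0.64478.
Pooled p̂ = (626+383)/(914+594) = 1009/1508 = 0.66910.
SE = √(p̂(1−p̂)(1/n₁+1/n₂)) = √(0.66910·0.33090·0.00277759) = √(0.000614975) = 0.02480.
z = (0.68490 − 0.64478)/0.02480 = 0.04012/0.02480 = 1.618.

z = 1.618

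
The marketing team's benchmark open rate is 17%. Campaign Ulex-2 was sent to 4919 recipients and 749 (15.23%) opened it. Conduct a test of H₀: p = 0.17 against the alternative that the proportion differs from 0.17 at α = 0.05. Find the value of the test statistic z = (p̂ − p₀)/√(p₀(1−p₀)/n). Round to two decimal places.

p̂ = 749/4919 = 0.15227.
Under H₀, SE = √(0.17·0.83/4919) = √(2.86847e-05) = 0.00536.
z = (0.15227 − 0.17)/0.00536 = -0.01773/0.00536 = -3.31.
Two-sided p-value ≈ 2·Φ(−3.311) = 0.0009; since p < α = 0.05, reject H₀.

z = -3.31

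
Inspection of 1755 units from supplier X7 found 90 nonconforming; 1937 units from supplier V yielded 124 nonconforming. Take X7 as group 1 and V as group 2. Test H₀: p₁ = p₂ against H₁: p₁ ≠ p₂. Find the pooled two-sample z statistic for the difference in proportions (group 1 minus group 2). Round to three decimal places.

z = -1.654

p̂₁ = 90/1755 = 0.051282, p̂₂ = 124/1937 = 0.064017.
Pooled p̂ = (90+124)/(1755+1937) = 214/3692 = 0.057963.
SE = √(0.0546034 × 0.00108606) = 0.007701.
z = (0.051282 − 0.064017)/0.007701 = -0.012735/0.007701 = -1.654.
p-value = 2·P(Z > 1.654) ≈ 0.0982.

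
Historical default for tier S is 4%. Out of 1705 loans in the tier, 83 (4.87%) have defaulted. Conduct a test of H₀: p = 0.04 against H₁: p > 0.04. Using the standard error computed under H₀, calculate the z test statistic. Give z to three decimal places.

z = 1.829

p̂ = 83/1705 = 0.048680.
SE = √(p₀(1−p₀)/n) = √(0.0384/1705) = 0.004746.
z = (0.048680 − 0.04)/0.004746 = 0.008680/0.004746 = 1.829.
p-value = P(Z > 1.829) ≈ 0.0337.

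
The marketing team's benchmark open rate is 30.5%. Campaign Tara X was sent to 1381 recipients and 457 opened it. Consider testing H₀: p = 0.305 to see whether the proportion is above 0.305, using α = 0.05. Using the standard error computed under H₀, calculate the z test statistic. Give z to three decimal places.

z = 2.092

p̂ = 457/1381 = 0.33092.
Under H₀, SE = √(0.305·0.695/1381) = √(0.000153494) = 0.01239.
z = (0.33092 − 0.305)/0.01239 = 0.02592/0.01239 = 2.092.
p-value = P(Z > 2.092) ≈ 0.0182; since p < α = 0.05, reject H₀.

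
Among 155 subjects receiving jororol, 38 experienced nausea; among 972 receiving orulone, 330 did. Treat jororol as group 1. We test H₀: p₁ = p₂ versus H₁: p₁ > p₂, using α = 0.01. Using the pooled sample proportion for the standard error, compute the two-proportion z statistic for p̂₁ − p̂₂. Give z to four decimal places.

z = -2.3261

p̂₁ = 38/155 ≈ 0.245161, p̂₂ = 330/972 ≈ 0.339506.
Pooled p̂ = (38+330)/(155+972) = 368/1127 = 0.326531.
SE = √(0.219908 × 0.00748042) = 0.040559.
z = (0.245161 − 0.339506)/0.040559 = -0.094345/0.040559 = -2.3261.
p-value = P(Z > -2.326) ≈ 0.9900, so at α = 0.01 we fail to reject H₀.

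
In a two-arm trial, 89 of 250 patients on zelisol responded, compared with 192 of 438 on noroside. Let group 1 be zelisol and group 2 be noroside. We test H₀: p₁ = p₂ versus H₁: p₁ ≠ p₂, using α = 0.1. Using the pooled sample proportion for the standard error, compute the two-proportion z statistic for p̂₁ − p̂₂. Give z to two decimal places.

p̂₁ = 89/250 = 0.3560, p̂₂ = 192/438 = 0.4384.
Pooled p̂ = (89+192)/(250+438) = 281/688 = 0.4084.
SE = √(p̂(1−p̂)(1/n₁+1/n₂)) = √(0.4084·0.5916·0.00628311) = √(0.00151809) = 0.0390.
z = (0.3560 − 0.4384)/0.0390 = -0.0824/0.0390 = -2.11.
Two-sided p-value ≈ 2·Φ(−2.114) = 0.0345; since p < α = 0.1, reject H₀.

z = -2.11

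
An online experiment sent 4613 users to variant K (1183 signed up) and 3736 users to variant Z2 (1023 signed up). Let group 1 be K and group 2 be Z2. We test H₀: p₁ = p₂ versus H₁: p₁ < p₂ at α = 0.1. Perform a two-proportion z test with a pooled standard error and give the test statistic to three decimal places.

z = -1.790

p̂₁ = 1183/4613 ≈ 0.256449, p̂₂ = 1023/3736 ≈ 0.273822.
Pooled p̂ = (1183+1023)/(4613+3736) = 2206/8349 = 0.264223.
SE = √(0.194409 × 0.000484445) = 0.009705.
z = (0.256449 − 0.273822)/0.009705 = -0.017373/0.009705 = -1.790.
p-value = P(Z < -1.790) ≈ 0.0367, so at α = 0.1 we reject H₀.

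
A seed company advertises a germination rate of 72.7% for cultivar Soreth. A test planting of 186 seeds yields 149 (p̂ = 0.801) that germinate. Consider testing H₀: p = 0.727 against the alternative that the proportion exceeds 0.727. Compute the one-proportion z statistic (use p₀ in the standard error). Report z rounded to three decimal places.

p̂ = 149/186 ≈ 0.80108.
Under H₀, SE = √(0.727·0.273/186) = √(0.00106705) = 0.03267.
z = (0.80108 − 0.727)/0.03267 = 0.07408/0.03267 = 2.268.
p-value = P(Z > 2.268) ≈ 0.0117.

z = 2.268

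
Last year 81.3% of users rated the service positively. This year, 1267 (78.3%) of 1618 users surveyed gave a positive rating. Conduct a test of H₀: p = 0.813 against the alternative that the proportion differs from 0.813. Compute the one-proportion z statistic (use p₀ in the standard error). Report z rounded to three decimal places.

z = -3.088

p̂ = 1267/1618 = 0.783066.
Under H₀, SE = √(0.813·0.187/1618) = √(9.39623e-05) = 0.009693.
z = (0.783066 − 0.813)/0.009693 = -0.029934/0.009693 = -3.088.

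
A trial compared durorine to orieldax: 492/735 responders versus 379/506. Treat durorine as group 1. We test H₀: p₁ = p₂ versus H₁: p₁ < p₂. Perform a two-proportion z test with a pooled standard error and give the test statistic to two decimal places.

z = -3.01

p̂₁ = 492/735 ≈ 0.66939, p̂₂ = 379/506 ≈ 0.74901.
Pooled p̂ = (492+379)/(735+506) = 871/1241 = 0.70185.
SE = √(0.209255 × 0.00333683) = 0.02642.
z = (0.66939 − 0.74901)/0.02642 = -0.07962/0.02642 = -3.01.
p-value = P(Z < -3.013) ≈ 0.0013.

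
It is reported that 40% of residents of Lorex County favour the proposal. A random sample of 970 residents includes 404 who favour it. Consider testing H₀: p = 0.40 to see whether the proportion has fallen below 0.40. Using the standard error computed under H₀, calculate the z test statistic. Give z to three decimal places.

z = 1.049

p̂ = 404/970 ≈ 0.416495.
Standard error under H₀: √(0.4×0.6/970) = 0.015730.
z = (0.416495 − 0.4)/0.015730 = 0.016495/0.015730 = 1.049.
p-value = P(Z < 1.049) ≈ 0.8528.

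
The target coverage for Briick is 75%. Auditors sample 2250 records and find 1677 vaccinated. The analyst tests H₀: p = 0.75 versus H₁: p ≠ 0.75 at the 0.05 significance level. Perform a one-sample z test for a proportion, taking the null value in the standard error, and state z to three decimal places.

p̂ = 1677/2250 ≈ 0.745333.
Under H₀, SE = √(0.75·0.25/2250) = √(8.33333e-05) = 0.009129.
z = (0.745333 − 0.75)/0.009129 = -0.004667/0.009129 = -0.511.
p-value = 2·P(Z > 0.511) ≈ 0.6092; since p > α = 0.05, fail to reject H₀.

z = -0.511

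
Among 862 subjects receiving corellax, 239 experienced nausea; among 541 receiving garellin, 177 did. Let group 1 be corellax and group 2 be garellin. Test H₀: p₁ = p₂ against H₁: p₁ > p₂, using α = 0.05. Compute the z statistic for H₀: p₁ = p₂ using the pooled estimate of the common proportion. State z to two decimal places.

z = -1.99

p̂₁ = 239/862 ≈ 0.2773, p̂₂ = 177/541 ≈ 0.3272.
Pooled p̂ = (239+177)/(862+541) = 416/1403 = 0.2965.
SE = √(0.208591 × 0.00300852) = 0.0251.
z = (0.2773 − 0.3272)/0.0251 = -0.0499/0.0251 = -1.99.
p-value = P(Z > -1.992) ≈ 0.9768; since p > α = 0.05, fail to reject H₀.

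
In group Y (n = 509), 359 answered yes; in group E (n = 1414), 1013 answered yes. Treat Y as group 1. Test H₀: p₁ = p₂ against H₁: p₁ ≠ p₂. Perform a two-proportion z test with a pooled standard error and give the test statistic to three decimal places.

z = -0.475

p̂₁ = 359/509 ≈ 0.70530, p̂₂ = 1013/1414 ≈ 0.71641.
Pooled p̂ = (359+1013)/(509+1414) = 1372/1923 = 0.71347.
SE = √(p̂(1−p̂)(1/n₁+1/n₂)) = √(0.71347·0.28653·0.00267185) = √(0.000546209) = 0.02337.
z = (0.70530 − 0.71641)/0.02337 = -0.01111/0.02337 = -0.475.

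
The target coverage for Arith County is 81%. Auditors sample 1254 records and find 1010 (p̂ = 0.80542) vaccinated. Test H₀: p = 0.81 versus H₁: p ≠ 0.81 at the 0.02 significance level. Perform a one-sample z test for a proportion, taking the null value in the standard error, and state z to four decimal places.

p̂ = 1010/1254 = 0.805423.
SE = √(p₀(1−p₀)/n) = √(0.1539/1254) = 0.011078.
z = (0.805423 − 0.81)/0.011078 = -0.004577/0.011078 = -0.4132.
p-value = 2·P(Z > 0.413) ≈ 0.6795. With α = 0.02, fail to reject H₀.

z = -0.4132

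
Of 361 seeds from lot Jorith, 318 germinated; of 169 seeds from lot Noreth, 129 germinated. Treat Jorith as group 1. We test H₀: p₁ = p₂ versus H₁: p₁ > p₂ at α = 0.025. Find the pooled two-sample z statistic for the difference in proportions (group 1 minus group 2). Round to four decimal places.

z = 3.4710

p̂₁ = 318/361 ≈ 0.880886, p̂₂ = 129/169 ≈ 0.763314.
Pooled p̂ = (318+129)/(361+169) = 447/530 = 0.843396.
SE = √(p̂(1−p̂)(1/n₁+1/n₂)) = √(0.843396·0.156604·0.00868724) = √(0.0011474) = 0.033873.
z = (0.880886 − 0.763314)/0.033873 = 0.117572/0.033873 = 3.4710.
p-value = P(Z > 3.471) ≈ 0.0003; since p < α = 0.025, reject H₀.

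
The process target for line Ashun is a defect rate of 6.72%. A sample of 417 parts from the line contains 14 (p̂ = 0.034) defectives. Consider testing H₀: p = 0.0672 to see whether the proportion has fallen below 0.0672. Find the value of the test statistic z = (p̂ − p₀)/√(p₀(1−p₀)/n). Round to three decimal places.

z = -2.743

p̂ = 14/417 = 0.03357.
Standard error under H₀: √(0.0672×0.9328/417) = 0.01226.
z = (0.03357 − 0.0672)/0.01226 = -0.03363/0.01226 = -2.743.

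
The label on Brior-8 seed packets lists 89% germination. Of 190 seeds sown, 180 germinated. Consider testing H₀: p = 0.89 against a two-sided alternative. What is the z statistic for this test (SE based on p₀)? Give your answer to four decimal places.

z = 2.5273

p̂ = 180/190 = 0.947368.
SE = √(p₀(1−p₀)/n) = √(0.0979/190) = 0.022699.
z = (0.947368 − 0.89)/0.022699 = 0.057368/0.022699 = 2.5273.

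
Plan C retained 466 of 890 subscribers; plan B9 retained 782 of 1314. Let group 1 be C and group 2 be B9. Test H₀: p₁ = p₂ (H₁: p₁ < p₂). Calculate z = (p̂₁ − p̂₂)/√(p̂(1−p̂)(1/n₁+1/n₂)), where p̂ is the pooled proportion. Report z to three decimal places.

p̂₁ = 466/890 = 0.52360, p̂₂ = 782/1314 = 0.59513.
Pooled p̂ = (466+782)/(890+1314) = 1248/2204 = 0.56624.
SE = √(0.245612 × 0.00188463) = 0.02151.
z = (0.52360 − 0.59513)/0.02151 = -0.07153/0.02151 = -3.325.
p-value = P(Z < -3.325) ≈ 0.0004.

z = -3.325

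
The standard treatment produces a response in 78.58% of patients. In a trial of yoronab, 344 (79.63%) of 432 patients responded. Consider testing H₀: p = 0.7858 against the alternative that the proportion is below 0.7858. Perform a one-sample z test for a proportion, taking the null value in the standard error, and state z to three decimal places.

p̂ = 344/432 = 0.79630.
Under H₀, SE = √(0.7858·0.2142/432) = √(0.000389626) = 0.01974.
z = (0.79630 − 0.7858)/0.01974 = 0.01050/0.01974 = 0.532.

z = 0.532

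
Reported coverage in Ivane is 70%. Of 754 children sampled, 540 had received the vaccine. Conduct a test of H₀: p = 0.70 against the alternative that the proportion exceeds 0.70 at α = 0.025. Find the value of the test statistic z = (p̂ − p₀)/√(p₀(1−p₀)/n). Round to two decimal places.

z = 0.97

p̂ = 540/754 = 0.7162.
Standard error under H₀: √(0.7×0.3/754) = 0.0167.
z = (0.7162 − 0.7)/0.0167 = 0.0162/0.0167 = 0.97.
p-value = P(Z > 0.970) ≈ 0.1661; since p > α = 0.025, fail to reject H₀.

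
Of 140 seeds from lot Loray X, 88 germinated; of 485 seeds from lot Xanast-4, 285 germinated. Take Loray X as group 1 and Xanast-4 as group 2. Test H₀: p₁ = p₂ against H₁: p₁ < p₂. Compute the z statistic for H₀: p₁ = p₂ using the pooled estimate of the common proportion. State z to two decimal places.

p̂₁ = 88/140 ≈ 0.6286, p̂₂ = 285/485 ≈ 0.5876.
Pooled p̂ = (88+285)/(140+485) = 373/625 = 0.5968.
SE = √(p̂(1−p̂)(1/n₁+1/n₂)) = √(0.5968·0.4032·0.00920471) = √(0.00221493) = 0.0471.
z = (0.6286 − 0.5876)/0.0471 = 0.0410/0.0471 = 0.87.
p-value = P(Z < 0.870) ≈ 0.8078.

z = 0.87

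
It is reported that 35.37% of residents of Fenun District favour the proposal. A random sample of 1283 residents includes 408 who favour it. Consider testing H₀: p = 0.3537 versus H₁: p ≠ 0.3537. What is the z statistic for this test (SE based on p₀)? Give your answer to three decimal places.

z = -2.674

p̂ = 408/1283 ≈ 0.31800.
Standard error under H₀: √(0.3537×0.6463/1283) = 0.01335.
z = (0.31800 − 0.3537)/0.01335 = -0.03570/0.01335 = -2.674.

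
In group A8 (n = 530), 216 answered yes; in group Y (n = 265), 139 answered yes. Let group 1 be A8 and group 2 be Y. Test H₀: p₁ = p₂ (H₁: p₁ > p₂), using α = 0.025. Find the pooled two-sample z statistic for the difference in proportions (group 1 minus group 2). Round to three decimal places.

p̂₁ = 216/530 ≈ 0.40755, p̂₂ = 139/265 ≈ 0.52453.
Pooled p̂ = (216+139)/(530+265) = 355/795 = 0.44654.
SE = √(p̂(1−p̂)(1/n₁+1/n₂)) = √(0.44654·0.55346·0.00566038) = √(0.00139892) = 0.03740.
z = (0.40755 − 0.52453)/0.03740 = -0.11698/0.03740 = -3.128.
p-value = P(Z > -3.128) ≈ 0.9991, so at α = 0.025 we fail to reject H₀.

z = -3.128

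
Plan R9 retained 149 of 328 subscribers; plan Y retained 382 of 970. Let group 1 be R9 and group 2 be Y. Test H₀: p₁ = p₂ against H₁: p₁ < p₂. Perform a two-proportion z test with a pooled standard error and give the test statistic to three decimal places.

p̂₁ = 149/328 ≈ 0.45427, p̂₂ = 382/970 ≈ 0.39381.
Pooled p̂ = (149+382)/(328+970) = 531/1298 = 0.40909.
SE = √(p̂(1−p̂)(1/n₁+1/n₂)) = √(0.40909·0.59091·0.00407971) = √(0.00098621) = 0.03140.
z = (0.45427 − 0.39381)/0.03140 = 0.06046/0.03140 = 1.925.

z = 1.925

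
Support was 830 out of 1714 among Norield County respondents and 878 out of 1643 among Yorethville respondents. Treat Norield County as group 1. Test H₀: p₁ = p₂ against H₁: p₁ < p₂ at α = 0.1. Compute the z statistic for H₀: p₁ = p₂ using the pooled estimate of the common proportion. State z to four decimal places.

z = -2.9049

p̂₁ = 830/1714 = 0.484247, p̂₂ = 878/1643 = 0.534388.
Pooled p̂ = (830+878)/(1714+1643) = 1708/3357 = 0.508788.
SE = √(0.249923 × 0.00119207) = 0.017261.
z = (0.484247 − 0.534388)/0.017261 = -0.050141/0.017261 = -2.9049.
p-value = P(Z < -2.905) ≈ 0.0018, so at α = 0.1 we reject H₀.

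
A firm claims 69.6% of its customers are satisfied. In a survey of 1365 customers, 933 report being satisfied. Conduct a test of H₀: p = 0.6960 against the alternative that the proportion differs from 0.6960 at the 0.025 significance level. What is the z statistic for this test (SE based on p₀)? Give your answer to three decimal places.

p̂ = 933/1365 ≈ 0.683516.
Standard error under H₀: √(0.696×0.304/1365) = 0.012450.
z = (0.683516 − 0.696)/0.012450 = -0.012484/0.012450 = -1.003.
p-value = 2·P(Z > 1.003) ≈ 0.3160, so at α = 0.025 we fail to reject H₀.

z = -1.003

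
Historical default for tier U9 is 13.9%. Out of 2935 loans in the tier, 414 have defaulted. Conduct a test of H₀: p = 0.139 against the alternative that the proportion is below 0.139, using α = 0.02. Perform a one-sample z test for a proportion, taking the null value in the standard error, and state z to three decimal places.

z = 0.322

p̂ = 414/2935 ≈ 0.14106.
SE = √(p₀(1−p₀)/n) = √(0.11968/2935) = 0.00639.
z = (0.14106 − 0.139)/0.00639 = 0.00206/0.00639 = 0.322.
p-value = P(Z < 0.322) ≈ 0.6263; since p > α = 0.02, fail to reject H₀.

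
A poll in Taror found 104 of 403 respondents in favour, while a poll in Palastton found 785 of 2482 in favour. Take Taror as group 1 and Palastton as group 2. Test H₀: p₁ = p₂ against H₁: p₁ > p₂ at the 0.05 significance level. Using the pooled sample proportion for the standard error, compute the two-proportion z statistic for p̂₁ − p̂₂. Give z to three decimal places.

z = -2.348

p̂₁ = 104/403 ≈ 0.25806, p̂₂ = 785/2482 ≈ 0.31628.
Pooled p̂ = (104+785)/(403+2482) = 889/2885 = 0.30815.
SE = √(0.213192 × 0.00288429) = 0.02480.
z = (0.25806 − 0.31628)/0.02480 = -0.05822/0.02480 = -2.348.
p-value = P(Z > -2.348) ≈ 0.9906. With α = 0.05, fail to reject H₀.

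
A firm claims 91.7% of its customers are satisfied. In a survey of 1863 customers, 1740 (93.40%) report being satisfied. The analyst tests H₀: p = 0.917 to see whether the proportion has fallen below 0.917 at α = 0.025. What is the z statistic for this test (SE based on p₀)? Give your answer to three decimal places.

p̂ = 1740/1863 = 0.933977.
SE = √(p₀(1−p₀)/n) = √(0.076111/1863) = 0.006392.
z = (0.933977 − 0.917)/0.006392 = 0.016977/0.006392 = 2.656.
p-value = P(Z < 2.656) ≈ 0.9960, so at α = 0.025 we fail to reject H₀.

z = 2.656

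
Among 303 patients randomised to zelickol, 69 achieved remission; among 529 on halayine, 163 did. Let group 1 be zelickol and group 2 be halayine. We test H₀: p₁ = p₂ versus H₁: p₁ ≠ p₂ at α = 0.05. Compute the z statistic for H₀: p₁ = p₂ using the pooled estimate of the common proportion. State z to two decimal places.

z = -2.49

p̂₁ = 69/303 ≈ 0.2277, p̂₂ = 163/529 ≈ 0.3081.
Pooled p̂ = (69+163)/(303+529) = 232/832 = 0.2788.
SE = √(0.201091 × 0.00519069) = 0.0323.
z = (0.2277 − 0.3081)/0.0323 = -0.0804/0.0323 = -2.49.
Two-sided p-value ≈ 2·Φ(−2.489) = 0.0128; since p < α = 0.05, reject H₀.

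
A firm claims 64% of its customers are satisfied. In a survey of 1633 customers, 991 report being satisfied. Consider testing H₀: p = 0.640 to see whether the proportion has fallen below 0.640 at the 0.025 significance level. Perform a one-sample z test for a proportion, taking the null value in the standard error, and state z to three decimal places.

z = -2.790

p̂ = 991/1633 ≈ 0.60686.
Under H₀, SE = √(0.64·0.36/1633) = √(0.00014109) = 0.01188.
z = (0.60686 − 0.64)/0.01188 = -0.03314/0.01188 = -2.790.
p-value = P(Z < -2.790) ≈ 0.0026, so at α = 0.025 we reject H₀.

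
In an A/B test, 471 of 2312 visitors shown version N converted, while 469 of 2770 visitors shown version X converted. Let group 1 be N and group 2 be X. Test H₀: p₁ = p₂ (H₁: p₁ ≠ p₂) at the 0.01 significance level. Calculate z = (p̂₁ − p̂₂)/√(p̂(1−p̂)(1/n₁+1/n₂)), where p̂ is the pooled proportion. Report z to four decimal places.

p̂₁ = 471/2312 = 0.2037197, p̂₂ = 469/2770 = 0.1693141.
Pooled p̂ = (471+469)/(2312+2770) = 940/5082 = 0.1849665.
SE = √(0.150754 × 0.000793537) = 0.0109375.
z = (0.2037197 − 0.1693141)/0.0109375 = 0.0344056/0.0109375 = 3.1457.
p-value = 2·P(Z > 3.146) ≈ 0.0017; since p < α = 0.01, reject H₀.

z = 3.1457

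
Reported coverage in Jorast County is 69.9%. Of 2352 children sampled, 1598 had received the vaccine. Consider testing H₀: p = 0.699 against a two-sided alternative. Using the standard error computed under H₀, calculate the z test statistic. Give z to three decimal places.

p̂ = 1598/2352 = 0.67942.
SE = √(p₀(1−p₀)/n) = √(0.2104/2352) = 0.00946.
z = (0.67942 − 0.699)/0.00946 = -0.01958/0.00946 = -2.070.

z = -2.070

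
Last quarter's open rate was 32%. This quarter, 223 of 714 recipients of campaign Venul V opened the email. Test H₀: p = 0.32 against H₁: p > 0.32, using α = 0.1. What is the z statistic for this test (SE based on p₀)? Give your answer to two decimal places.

z = -0.44

p̂ = 223/714 ≈ 0.3123.
Standard error under H₀: √(0.32×0.68/714) = 0.0175.
z = (0.3123 − 0.32)/0.0175 = -0.0077/0.0175 = -0.44.
p-value = P(Z > -0.440) ≈ 0.6699; since p > α = 0.1, fail to reject H₀.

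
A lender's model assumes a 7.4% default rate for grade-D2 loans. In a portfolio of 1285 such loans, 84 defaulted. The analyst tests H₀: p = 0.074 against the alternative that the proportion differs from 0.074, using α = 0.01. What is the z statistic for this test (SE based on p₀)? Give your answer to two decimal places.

p̂ = 84/1285 = 0.0654.
Standard error under H₀: √(0.074×0.926/1285) = 0.0073.
z = (0.0654 − 0.074)/0.0073 = -0.0086/0.0073 = -1.18.
p-value = 2·P(Z > 1.182) ≈ 0.2373, so at α = 0.01 we fail to reject H₀.

z = -1.18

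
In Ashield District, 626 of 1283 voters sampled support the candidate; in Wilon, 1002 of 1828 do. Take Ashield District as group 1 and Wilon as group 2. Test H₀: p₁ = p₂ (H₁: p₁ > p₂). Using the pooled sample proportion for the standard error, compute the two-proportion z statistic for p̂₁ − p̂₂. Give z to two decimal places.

p̂₁ = 626/1283 = 0.4879, p̂₂ = 1002/1828 = 0.5481.
Pooled p̂ = (626+1002)/(1283+1828) = 1628/3111 = 0.5233.
SE = √(0.249457 × 0.00132647) = 0.0182.
z = (0.4879 − 0.5481)/0.0182 = -0.0602/0.0182 = -3.31.
p-value = P(Z > -3.311) ≈ 0.9995.

z = -3.31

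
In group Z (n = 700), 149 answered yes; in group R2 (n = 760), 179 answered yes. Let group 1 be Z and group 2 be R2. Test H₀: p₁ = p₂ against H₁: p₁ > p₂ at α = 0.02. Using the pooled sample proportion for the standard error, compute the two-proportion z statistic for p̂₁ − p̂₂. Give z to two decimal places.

p̂₁ = 149/700 = 0.21286, p̂₂ = 179/760 = 0.23553.
Pooled p̂ = (149+179)/(700+760) = 328/1460 = 0.22466.
SE = √(p̂(1−p̂)(1/n₁+1/n₂)) = √(0.22466·0.77534·0.00274436) = √(0.000478031) = 0.02186.
z = (0.21286 − 0.23553)/0.02186 = -0.02267/0.02186 = -1.04.
p-value = P(Z > -1.037) ≈ 0.8501. With α = 0.02, fail to reject H₀.

z = -1.04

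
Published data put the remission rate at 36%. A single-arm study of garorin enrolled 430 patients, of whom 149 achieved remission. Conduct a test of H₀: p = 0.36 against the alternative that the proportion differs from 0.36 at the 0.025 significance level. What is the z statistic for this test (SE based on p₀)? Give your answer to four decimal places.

p̂ = 149/430 = 0.346512.
Under H₀, SE = √(0.36·0.64/430) = √(0.000535814) = 0.023148.
z = (0.346512 − 0.36)/0.023148 = -0.013488/0.023148 = -0.5827.
Two-sided p-value ≈ 2·Φ(−0.583) = 0.5601; since p > α = 0.025, fail to reject H₀.

z = -0.5827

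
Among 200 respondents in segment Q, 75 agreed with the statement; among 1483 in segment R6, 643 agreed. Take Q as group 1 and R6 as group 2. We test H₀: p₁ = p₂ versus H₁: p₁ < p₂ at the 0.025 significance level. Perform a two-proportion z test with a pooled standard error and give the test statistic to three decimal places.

z = -1.572

p̂₁ = 75/200 ≈ 0.37500, p̂₂ = 643/1483 ≈ 0.43358.
Pooled p̂ = (75+643)/(200+1483) = 718/1683 = 0.42662.
SE = √(0.244615 × 0.00567431) = 0.03726.
z = (0.37500 − 0.43358)/0.03726 = -0.05858/0.03726 = -1.572.
p-value = P(Z < -1.572) ≈ 0.0579, so at α = 0.025 we fail to reject H₀.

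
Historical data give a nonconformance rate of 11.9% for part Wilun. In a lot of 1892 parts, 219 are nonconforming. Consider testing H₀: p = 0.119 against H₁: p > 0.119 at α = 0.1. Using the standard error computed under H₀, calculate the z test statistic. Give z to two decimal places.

z = -0.44

p̂ = 219/1892 = 0.11575.
Standard error under H₀: √(0.119×0.881/1892) = 0.00744.
z = (0.11575 − 0.119)/0.00744 = -0.00325/0.00744 = -0.44.
p-value = P(Z > -0.437) ≈ 0.6688, so at α = 0.1 we fail to reject H₀.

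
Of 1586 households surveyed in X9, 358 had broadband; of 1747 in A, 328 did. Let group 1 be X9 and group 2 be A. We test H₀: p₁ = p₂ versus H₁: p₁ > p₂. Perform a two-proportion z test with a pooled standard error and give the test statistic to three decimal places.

p̂₁ = 358/1586 ≈ 0.225725, p̂₂ = 328/1747 ≈ 0.187750.
Pooled p̂ = (358+328)/(1586+1747) = 686/3333 = 0.205821.
SE = √(0.163458 × 0.00120293) = 0.014022.
z = (0.225725 − 0.187750)/0.014022 = 0.037975/0.014022 = 2.708.
p-value = P(Z > 2.708) ≈ 0.0034.

z = 2.708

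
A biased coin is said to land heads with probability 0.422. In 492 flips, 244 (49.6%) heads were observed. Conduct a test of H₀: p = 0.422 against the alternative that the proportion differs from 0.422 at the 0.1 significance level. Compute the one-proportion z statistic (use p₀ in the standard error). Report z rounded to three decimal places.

z = 3.321

p̂ = 244/492 = 0.495935.
Standard error under H₀: √(0.422×0.578/492) = 0.022266.
z = (0.495935 − 0.422)/0.022266 = 0.073935/0.022266 = 3.321.
Two-sided p-value ≈ 2·Φ(−3.321) = 0.0009; since p < α = 0.1, reject H₀.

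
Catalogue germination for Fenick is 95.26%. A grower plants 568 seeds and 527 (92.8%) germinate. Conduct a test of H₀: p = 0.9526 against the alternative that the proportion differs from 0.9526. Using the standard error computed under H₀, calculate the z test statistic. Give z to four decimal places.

z = -2.7796

p̂ = 527/568 = 0.927817.
SE = √(p₀(1−p₀)/n) = √(0.045153/568) = 0.008916.
z = (0.927817 − 0.9526)/0.008916 = -0.024783/0.008916 = -2.7796.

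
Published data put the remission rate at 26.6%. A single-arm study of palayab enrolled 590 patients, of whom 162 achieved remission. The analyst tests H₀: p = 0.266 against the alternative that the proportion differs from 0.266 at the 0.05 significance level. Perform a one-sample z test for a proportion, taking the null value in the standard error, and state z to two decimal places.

z = 0.47

p̂ = 162/590 ≈ 0.2746.
SE = √(p₀(1−p₀)/n) = √(0.19524/590) = 0.0182.
z = (0.2746 − 0.266)/0.0182 = 0.0086/0.0182 = 0.47.
p-value = 2·P(Z > 0.471) ≈ 0.6373; since p > α = 0.05, fail to reject H₀.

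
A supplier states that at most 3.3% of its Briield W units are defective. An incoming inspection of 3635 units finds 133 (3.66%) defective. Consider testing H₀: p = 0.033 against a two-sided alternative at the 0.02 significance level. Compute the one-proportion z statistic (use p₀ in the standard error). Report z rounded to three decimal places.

p̂ = 133/3635 = 0.036589.
Standard error under H₀: √(0.033×0.967/3635) = 0.002963.
z = (0.036589 − 0.033)/0.002963 = 0.003589/0.002963 = 1.211.
Two-sided p-value ≈ 2·Φ(−1.211) = 0.2258. With α = 0.02, fail to reject H₀.

z = 1.211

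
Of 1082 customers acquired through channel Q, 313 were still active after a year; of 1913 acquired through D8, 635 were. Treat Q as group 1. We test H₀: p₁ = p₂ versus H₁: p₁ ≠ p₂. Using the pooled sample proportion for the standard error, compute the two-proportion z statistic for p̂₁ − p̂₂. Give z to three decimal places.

z = -2.411

p̂₁ = 313/1082 ≈ 0.289279, p̂₂ = 635/1913 ≈ 0.331939.
Pooled p̂ = (313+635)/(1082+1913) = 948/2995 = 0.316528.
SE = √(0.216338 × 0.00144695) = 0.017693.
z = (0.289279 − 0.331939)/0.017693 = -0.042660/0.017693 = -2.411.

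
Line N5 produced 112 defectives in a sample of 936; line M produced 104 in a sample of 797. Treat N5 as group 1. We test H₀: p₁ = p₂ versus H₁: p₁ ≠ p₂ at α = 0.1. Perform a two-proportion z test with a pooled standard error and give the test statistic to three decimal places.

p̂₁ = 112/936 = 0.11966, p̂₂ = 104/797 = 0.13049.
Pooled p̂ = (112+104)/(936+797) = 216/1733 = 0.12464.
SE = √(0.109104 × 0.00232308) = 0.01592.
z = (0.11966 − 0.13049)/0.01592 = -0.01083/0.01592 = -0.680.
p-value = 2·P(Z > 0.680) ≈ 0.4963. With α = 0.1, fail to reject H₀.

z = -0.680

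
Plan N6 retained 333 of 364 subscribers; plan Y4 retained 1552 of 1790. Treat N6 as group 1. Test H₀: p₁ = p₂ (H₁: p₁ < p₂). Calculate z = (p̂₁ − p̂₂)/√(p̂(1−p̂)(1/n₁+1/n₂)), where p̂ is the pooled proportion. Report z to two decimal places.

p̂₁ = 333/364 ≈ 0.91484, p̂₂ = 1552/1790 ≈ 0.86704.
Pooled p̂ = (333+1552)/(364+1790) = 1885/2154 = 0.87512.
SE = √(p̂(1−p̂)(1/n₁+1/n₂)) = √(0.87512·0.12488·0.00330591) = √(0.000361296) = 0.01901.
z = (0.91484 − 0.86704)/0.01901 = 0.04780/0.01901 = 2.51.
p-value = P(Z < 2.515) ≈ 0.9940.

z = 2.51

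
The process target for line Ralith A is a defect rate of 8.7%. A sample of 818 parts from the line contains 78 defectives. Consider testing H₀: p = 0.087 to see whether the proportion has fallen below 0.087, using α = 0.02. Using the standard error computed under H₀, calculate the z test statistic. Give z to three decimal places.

z = 0.848

p̂ = 78/818 = 0.09535.
SE = √(p₀(1−p₀)/n) = √(0.079431/818) = 0.00985.
z = (0.09535 − 0.087)/0.00985 = 0.00835/0.00985 = 0.848.
p-value = P(Z < 0.848) ≈ 0.8017, so at α = 0.02 we fail to reject H₀.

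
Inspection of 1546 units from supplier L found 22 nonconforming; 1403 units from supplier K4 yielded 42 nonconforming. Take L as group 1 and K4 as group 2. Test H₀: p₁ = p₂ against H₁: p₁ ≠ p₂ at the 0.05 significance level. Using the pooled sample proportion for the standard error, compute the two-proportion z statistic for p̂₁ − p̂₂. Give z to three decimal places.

p̂₁ = 22/1546 ≈ 0.014230, p̂₂ = 42/1403 ≈ 0.029936.
Pooled p̂ = (22+42)/(1546+1403) = 64/2949 = 0.021702.
SE = √(0.0212313 × 0.00135959) = 0.005373.
z = (0.014230 − 0.029936)/0.005373 = -0.015706/0.005373 = -2.923.
p-value = 2·P(Z > 2.923) ≈ 0.0035, so at α = 0.05 we reject H₀.

z = -2.923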